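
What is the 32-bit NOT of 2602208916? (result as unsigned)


~0b10011011000110101000111010010100 = 0b1100100111001010111000101101011 = 1692758379 (32-bit unsigned)

1692758379


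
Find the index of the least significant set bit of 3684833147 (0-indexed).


0b11011011101000100001011101111011. Lowest set bit at position 0

0


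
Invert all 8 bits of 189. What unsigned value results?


189 ^ 255 = 66

66


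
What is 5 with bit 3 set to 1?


5 | (1 << 3) = 5 | 8 = 13

13


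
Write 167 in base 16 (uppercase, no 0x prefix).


167 = A7 hex

A7


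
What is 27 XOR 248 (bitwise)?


0b11011 ^ 0b11111000 = 0b11100011 = 227

227


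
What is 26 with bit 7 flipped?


26 ^ (1 << 7) = 26 ^ 128 = 154

154


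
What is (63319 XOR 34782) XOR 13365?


Step 1: 63319 ^ 34782 = 28809
Step 2: 28809 ^ 13365 = 17596

17596


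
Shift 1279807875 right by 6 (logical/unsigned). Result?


0b1001100010010000101000110000011 >> 6 = 0b1001100010010000101000110 = 19996998

19996998


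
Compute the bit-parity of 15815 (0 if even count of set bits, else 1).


0b11110111000111 has 10 ones => parity 0

0


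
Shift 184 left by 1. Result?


0b10111000 << 1 = 0b101110000 = 368

368


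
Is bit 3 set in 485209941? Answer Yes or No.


0b11100111010111011011101010101, bit 3 = 0. No

No


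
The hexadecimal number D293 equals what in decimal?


D293 hex = 53907 decimal

53907


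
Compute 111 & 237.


0b1101111 & 0b11101101 = 0b1101101 = 109

109


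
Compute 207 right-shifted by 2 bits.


0b11001111 >> 2 = 0b110011 = 51

51


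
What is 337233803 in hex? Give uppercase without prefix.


337233803 = 1419C78B hex

1419C78B


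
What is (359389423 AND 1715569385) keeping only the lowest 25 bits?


Step 1: 359389423 & 1715569385 = 71401705
Step 2: 71401705 & 33554431 = 4292841

4292841


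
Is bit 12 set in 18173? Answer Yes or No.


0b100011011111101, bit 12 = 0. No

No


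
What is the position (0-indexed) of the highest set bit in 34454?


0b1000011010010110. Highest set bit at position 15

15


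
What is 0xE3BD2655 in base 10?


E3BD2655 hex = 3820824149 decimal

3820824149


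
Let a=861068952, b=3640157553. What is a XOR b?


861068952 ^ 3640157553 = 3953834985

3953834985


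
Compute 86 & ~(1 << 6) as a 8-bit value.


86 & ~(1 << 6) = 22

22


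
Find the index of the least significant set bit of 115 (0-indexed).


0b1110011. Lowest set bit at position 0

0


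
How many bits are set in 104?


0b1101000 has 3 set bits

3


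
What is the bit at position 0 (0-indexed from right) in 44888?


0b1010111101011000, position 0 = 0

0


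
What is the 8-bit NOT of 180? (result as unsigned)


~0b10110100 = 0b1001011 = 75 (8-bit unsigned)

75


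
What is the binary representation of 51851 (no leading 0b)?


51851 = 1100101010001011 in binary

1100101010001011


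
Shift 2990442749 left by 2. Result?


0b10110010001111101000100011111101 << 2 = 0b1011001000111110100010001111110100 = 11961770996

11961770996


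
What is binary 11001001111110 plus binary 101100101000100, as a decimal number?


11001001111110 + 101100101000100 = 1000101111000010 = 35778

35778


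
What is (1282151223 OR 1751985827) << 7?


Step 1: 1282151223 | 1751985827 = 1819099063
Step 2: 1819099063 << 7 = 232844680064

232844680064


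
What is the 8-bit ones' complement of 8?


8 ^ 255 = 247

247


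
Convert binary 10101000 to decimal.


10101000 in decimal = 168

168


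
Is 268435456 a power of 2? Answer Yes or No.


0b10000000000000000000000000000. Only one bit set => Yes

Yes


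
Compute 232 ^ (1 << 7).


232 ^ (1 << 7) = 232 ^ 128 = 104

104


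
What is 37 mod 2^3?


37 & 7 = 5

5


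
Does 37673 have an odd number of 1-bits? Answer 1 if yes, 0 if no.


0b1001001100101001 has 7 ones => parity 1

1


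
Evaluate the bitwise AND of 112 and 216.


0b1110000 & 0b11011000 = 0b1010000 = 80

80


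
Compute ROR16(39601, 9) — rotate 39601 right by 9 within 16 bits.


Rotate 0b1001101010110001 right by 9 (16-bit) = 0b101100011001101 = 22733

22733


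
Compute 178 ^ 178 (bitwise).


0b10110010 ^ 0b10110010 = 0b0 = 0

0


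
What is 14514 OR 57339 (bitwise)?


0b11100010110010 | 0b1101111111111011 = 0b1111111111111011 = 65531

65531


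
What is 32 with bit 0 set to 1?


32 | (1 << 0) = 32 | 1 = 33

33


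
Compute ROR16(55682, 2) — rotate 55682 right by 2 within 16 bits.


Rotate 0b1101100110000010 right by 2 (16-bit) = 0b1011011001100000 = 46688

46688


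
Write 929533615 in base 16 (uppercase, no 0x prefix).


929533615 = 37678EAF hex

37678EAF


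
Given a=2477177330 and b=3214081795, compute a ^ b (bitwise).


2477177330 ^ 3214081795 = 741623537

741623537


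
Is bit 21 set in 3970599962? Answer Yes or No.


0b11101100101010101000110000011010, bit 21 = 1. Yes

Yes


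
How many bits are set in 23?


0b10111 has 4 set bits

4


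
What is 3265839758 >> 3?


0b11000010101010001100001010001110 >> 3 = 0b11000010101010001100001010001 = 408229969

408229969


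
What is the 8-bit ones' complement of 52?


52 ^ 255 = 203

203


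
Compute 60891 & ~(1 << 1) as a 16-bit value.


60891 & ~(1 << 1) = 60889

60889


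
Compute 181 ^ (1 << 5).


181 ^ (1 << 5) = 181 ^ 32 = 149

149


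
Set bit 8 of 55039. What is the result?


55039 | (1 << 8) = 55039 | 256 = 55295

55295


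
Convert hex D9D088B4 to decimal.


D9D088B4 hex = 3654322356 decimal

3654322356


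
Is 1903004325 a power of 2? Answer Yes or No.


0b1110001011011011000101010100101. Multiple bits set => No

No


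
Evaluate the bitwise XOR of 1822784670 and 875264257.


0b1101100101001010111110010011110 ^ 0b110100001010110111100100000001 = 0b1011000100011100000010110011111 = 1485702559

1485702559


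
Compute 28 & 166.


0b11100 & 0b10100110 = 0b100 = 4

4


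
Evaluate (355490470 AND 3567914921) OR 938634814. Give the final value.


Step 1: 355490470 & 3567914921 = 337644192
Step 2: 337644192 | 938634814 = 938634942

938634942


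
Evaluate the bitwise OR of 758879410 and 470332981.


0b101101001110111001010010110010 | 0b11100000010001011011000110101 = 0b111101001110111011011010110111 = 1027323575

1027323575


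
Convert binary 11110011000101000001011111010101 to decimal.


11110011000101000001011111010101 in decimal = 4078180309

4078180309


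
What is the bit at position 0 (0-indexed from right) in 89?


0b1011001, position 0 = 1

1


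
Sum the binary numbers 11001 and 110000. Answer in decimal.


11001 + 110000 = 1001001 = 73

73


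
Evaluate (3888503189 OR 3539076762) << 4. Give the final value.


Step 1: 3888503189 | 3539076762 = 4160216991
Step 2: 4160216991 << 4 = 66563471856

66563471856


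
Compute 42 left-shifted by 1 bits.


0b101010 << 1 = 0b1010100 = 84

84


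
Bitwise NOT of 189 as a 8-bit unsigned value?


~0b10111101 = 0b1000010 = 66 (8-bit unsigned)

66


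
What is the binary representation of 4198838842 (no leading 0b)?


4198838842 = 11111010010001010011001000111010 in binary

11111010010001010011001000111010


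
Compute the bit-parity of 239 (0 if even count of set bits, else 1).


0b11101111 has 7 ones => parity 1

1


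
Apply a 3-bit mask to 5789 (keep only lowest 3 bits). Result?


5789 & 7 = 5

5


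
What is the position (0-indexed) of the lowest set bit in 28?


0b11100. Lowest set bit at position 2

2


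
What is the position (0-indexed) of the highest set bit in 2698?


0b101010001010. Highest set bit at position 11

11


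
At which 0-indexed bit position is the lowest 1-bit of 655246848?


0b100111000011100100011000000000. Lowest set bit at position 9

9


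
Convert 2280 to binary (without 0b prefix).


2280 = 100011101000 in binary

100011101000


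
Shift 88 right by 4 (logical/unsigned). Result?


0b1011000 >> 4 = 0b101 = 5

5


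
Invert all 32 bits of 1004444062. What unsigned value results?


1004444062 ^ 4294967295 = 3290523233

3290523233


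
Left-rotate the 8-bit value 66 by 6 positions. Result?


Rotate 0b1000010 left by 6 (8-bit) = 0b10010000 = 144

144


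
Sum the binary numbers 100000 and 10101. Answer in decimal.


100000 + 10101 = 110101 = 53

53


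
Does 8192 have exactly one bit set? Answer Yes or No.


0b10000000000000. Only one bit set => Yes

Yes


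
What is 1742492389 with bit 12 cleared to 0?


1742492389 & ~(1 << 12) = 1742488293

1742488293


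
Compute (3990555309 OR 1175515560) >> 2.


Step 1: 3990555309 | 1175515560 = 4024171437
Step 2: 4024171437 >> 2 = 1006042859

1006042859


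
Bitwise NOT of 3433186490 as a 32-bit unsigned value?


~0b11001100101000100100010010111010 = 0b110011010111011011101101000101 = 861780805 (32-bit unsigned)

861780805


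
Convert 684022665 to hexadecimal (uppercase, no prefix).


684022665 = 28C55B89 hex

28C55B89


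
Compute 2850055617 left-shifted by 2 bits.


0b10101001111000000110010111000001 << 2 = 0b1010100111100000011001011100000100 = 11400222468

11400222468


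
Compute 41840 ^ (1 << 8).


41840 ^ (1 << 8) = 41840 ^ 256 = 41584

41584


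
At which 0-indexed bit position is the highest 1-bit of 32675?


0b111111110100011. Highest set bit at position 14

14


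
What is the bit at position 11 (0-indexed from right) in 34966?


0b1000100010010110, position 11 = 1

1


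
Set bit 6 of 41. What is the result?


41 | (1 << 6) = 41 | 64 = 105

105


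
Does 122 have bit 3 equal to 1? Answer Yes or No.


0b1111010, bit 3 = 1. Yes

Yes


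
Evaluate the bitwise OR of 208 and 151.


0b11010000 | 0b10010111 = 0b11010111 = 215

215


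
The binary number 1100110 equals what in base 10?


1100110 in decimal = 102

102


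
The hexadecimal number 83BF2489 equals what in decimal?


83BF2489 hex = 2210342025 decimal

2210342025


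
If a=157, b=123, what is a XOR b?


157 ^ 123 = 230

230


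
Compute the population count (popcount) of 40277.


0b1001110101010101 has 9 set bits

9


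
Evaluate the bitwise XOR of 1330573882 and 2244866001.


0b1001111010011101111001000111010 ^ 0b10000101110011011110111111010001 = 0b11001010100000110001110111101011 = 3397590507

3397590507


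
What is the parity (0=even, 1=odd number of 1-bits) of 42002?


0b1010010000010010 has 5 ones => parity 1

1


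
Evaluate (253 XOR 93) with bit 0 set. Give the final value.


Step 1: 253 ^ 93 = 160
Step 2: 160 | (1 << 0) = 160 | 1 = 161

161


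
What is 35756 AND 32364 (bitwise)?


0b1000101110101100 & 0b111111001101100 = 0b101000101100 = 2604

2604


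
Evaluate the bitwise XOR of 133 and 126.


0b10000101 ^ 0b1111110 = 0b11111011 = 251

251


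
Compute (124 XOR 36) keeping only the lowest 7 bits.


Step 1: 124 ^ 36 = 88
Step 2: 88 & 127 = 88

88


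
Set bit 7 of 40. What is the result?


40 | (1 << 7) = 40 | 128 = 168

168


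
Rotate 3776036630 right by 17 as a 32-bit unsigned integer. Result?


Rotate 0b11100001000100011011111100010110 right by 17 (32-bit) = 0b11011111100010110111000010001000 = 3750457480

3750457480


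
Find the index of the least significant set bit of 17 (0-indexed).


0b10001. Lowest set bit at position 0

0


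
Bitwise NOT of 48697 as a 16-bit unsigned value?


~0b1011111000111001 = 0b100000111000110 = 16838 (16-bit unsigned)

16838


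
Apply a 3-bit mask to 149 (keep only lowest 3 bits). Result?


149 & 7 = 5

5


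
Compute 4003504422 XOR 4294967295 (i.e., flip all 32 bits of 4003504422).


4003504422 ^ 4294967295 = 291462873

291462873


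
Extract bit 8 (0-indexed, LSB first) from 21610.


0b101010001101010, position 8 = 0

0


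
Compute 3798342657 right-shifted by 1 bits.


0b11100010011001100001110000000001 >> 1 = 0b1110001001100110000111000000000 = 1899171328

1899171328


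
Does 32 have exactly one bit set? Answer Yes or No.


0b100000. Only one bit set => Yes

Yes


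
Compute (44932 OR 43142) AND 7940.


Step 1: 44932 | 43142 = 44934
Step 2: 44934 & 7940 = 3844

3844


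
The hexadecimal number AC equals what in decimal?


AC hex = 172 decimal

172


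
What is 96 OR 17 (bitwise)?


0b1100000 | 0b10001 = 0b1110001 = 113

113


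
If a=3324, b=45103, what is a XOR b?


3324 ^ 45103 = 48339

48339


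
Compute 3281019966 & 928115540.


0b11000011100100000110010000111110 & 0b110111010100011110101101010100 = 0b11000100000110000000010100 = 51404820

51404820


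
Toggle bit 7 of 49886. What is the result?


49886 ^ (1 << 7) = 49886 ^ 128 = 49758

49758


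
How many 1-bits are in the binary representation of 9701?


0b10010111100101 has 8 set bits

8


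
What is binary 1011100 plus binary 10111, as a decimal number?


1011100 + 10111 = 1110011 = 115

115


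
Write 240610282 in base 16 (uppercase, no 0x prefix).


240610282 = E576BEA hex

E576BEA


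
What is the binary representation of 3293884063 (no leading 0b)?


3293884063 = 11000100010101001010111010011111 in binary

11000100010101001010111010011111


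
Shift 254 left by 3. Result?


0b11111110 << 3 = 0b11111110000 = 2032

2032


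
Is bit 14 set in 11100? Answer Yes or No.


0b10101101011100, bit 14 = 0. No

No


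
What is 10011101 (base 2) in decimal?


10011101 in decimal = 157

157


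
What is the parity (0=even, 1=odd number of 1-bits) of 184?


0b10111000 has 4 ones => parity 0

0


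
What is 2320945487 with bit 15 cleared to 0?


2320945487 & ~(1 << 15) = 2320912719

2320912719


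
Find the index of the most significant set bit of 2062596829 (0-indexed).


0b1111010111100001011101011011101. Highest set bit at position 30

30


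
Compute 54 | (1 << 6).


54 | (1 << 6) = 54 | 64 = 118

118


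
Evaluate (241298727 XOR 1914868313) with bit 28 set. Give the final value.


Step 1: 241298727 ^ 1914868313 = 2084798334
Step 2: 2084798334 | (1 << 28) = 2084798334 | 268435456 = 2084798334

2084798334


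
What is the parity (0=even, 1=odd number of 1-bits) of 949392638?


0b111000100101101001010011111110 has 17 ones => parity 1

1


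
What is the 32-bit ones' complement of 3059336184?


3059336184 ^ 4294967295 = 1235631111

1235631111


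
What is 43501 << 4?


0b1010100111101101 << 4 = 0b10101001111011010000 = 696016

696016


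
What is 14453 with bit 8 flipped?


14453 ^ (1 << 8) = 14453 ^ 256 = 14709

14709


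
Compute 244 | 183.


0b11110100 | 0b10110111 = 0b11110111 = 247

247


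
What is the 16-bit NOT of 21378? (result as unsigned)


~0b101001110000010 = 0b1010110001111101 = 44157 (16-bit unsigned)

44157


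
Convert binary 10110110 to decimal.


10110110 in decimal = 182

182


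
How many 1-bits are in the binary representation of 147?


0b10010011 has 4 set bits

4


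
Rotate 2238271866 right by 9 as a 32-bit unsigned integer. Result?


Rotate 0b10000101011010010101000101111010 right by 9 (32-bit) = 0b10111101010000101011010010101000 = 3175265448

3175265448


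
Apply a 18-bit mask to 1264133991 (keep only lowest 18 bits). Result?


1264133991 & 262143 = 75623

75623


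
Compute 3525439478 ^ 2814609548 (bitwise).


0b11010010001000011110111111110110 ^ 0b10100111110000111000100010001100 = 0b1110101111000100110011101111010 = 1977771898

1977771898


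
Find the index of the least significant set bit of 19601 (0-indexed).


0b100110010010001. Lowest set bit at position 0

0


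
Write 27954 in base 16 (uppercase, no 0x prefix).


27954 = 6D32 hex

6D32


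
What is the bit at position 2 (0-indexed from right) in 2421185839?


0b10010000010100000101110100101111, position 2 = 1

1


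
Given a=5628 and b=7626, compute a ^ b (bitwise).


5628 ^ 7626 = 2102

2102


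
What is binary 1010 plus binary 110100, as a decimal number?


1010 + 110100 = 111110 = 62

62


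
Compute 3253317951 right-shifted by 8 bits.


0b11000001111010011011000100111111 >> 8 = 0b110000011110100110110001 = 12708273

12708273


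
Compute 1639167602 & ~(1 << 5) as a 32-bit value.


1639167602 & ~(1 << 5) = 1639167570

1639167570


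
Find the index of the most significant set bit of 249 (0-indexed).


0b11111001. Highest set bit at position 7

7


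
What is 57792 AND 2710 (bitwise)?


0b1110000111000000 & 0b101010010110 = 0b10000000 = 128

128


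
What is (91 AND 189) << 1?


Step 1: 91 & 189 = 25
Step 2: 25 << 1 = 50

50


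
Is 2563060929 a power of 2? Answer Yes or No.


0b10011000110001010011010011000001. Multiple bits set => No

No


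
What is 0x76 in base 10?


76 hex = 118 decimal

118


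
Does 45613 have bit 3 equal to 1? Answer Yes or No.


0b1011001000101101, bit 3 = 1. Yes

Yes


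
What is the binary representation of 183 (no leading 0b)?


183 = 10110111 in binary

10110111


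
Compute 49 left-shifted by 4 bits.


0b110001 << 4 = 0b1100010000 = 784

784


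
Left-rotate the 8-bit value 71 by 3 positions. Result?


Rotate 0b1000111 left by 3 (8-bit) = 0b111010 = 58

58


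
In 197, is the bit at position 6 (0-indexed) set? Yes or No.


0b11000101, bit 6 = 1. Yes

Yes


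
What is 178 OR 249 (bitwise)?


0b10110010 | 0b11111001 = 0b11111011 = 251

251


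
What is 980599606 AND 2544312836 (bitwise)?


0b111010011100101100001100110110 & 0b10010111101001110010001000000100 = 0b10010001000100000001000000100 = 304218628

304218628


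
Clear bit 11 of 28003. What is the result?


28003 & ~(1 << 11) = 25955

25955


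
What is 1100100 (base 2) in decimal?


1100100 in decimal = 100

100


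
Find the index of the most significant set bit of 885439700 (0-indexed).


0b110100110001101011110011010100. Highest set bit at position 29

29


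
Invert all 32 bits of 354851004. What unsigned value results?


354851004 ^ 4294967295 = 3940116291

3940116291


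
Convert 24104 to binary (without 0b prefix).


24104 = 101111000101000 in binary

101111000101000


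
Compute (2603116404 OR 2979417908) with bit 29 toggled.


Step 1: 2603116404 | 2979417908 = 3149819764
Step 2: 3149819764 ^ (1 << 29) = 3149819764 ^ 536870912 = 2612948852

2612948852


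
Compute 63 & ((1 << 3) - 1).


63 & 7 = 7

7


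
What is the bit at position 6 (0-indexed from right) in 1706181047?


0b1100101101100100100000110110111, position 6 = 0

0


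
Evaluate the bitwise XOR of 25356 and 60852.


0b110001100001100 ^ 0b1110110110110100 = 0b1000111010111000 = 36536

36536


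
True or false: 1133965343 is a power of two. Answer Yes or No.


0b1000011100101101111000000011111. Multiple bits set => No

No


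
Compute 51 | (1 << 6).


51 | (1 << 6) = 51 | 64 = 115

115


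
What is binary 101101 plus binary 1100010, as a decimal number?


101101 + 1100010 = 10001111 = 143

143


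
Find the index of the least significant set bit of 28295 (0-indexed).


0b110111010000111. Lowest set bit at position 0

0


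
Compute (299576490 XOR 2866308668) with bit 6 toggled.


Step 1: 299576490 ^ 2866308668 = 3137555094
Step 2: 3137555094 ^ (1 << 6) = 3137555094 ^ 64 = 3137555158

3137555158


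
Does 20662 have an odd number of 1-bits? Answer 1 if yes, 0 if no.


0b101000010110110 has 7 ones => parity 1

1


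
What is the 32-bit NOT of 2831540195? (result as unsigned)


~0b10101000110001011101111111100011 = 0b1010111001110100010000000011100 = 1463427100 (32-bit unsigned)

1463427100


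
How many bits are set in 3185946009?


0b10111101111001011010110110011001 has 20 set bits

20


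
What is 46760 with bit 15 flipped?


46760 ^ (1 << 15) = 46760 ^ 32768 = 13992

13992


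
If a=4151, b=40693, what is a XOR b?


4151 ^ 40693 = 36546

36546


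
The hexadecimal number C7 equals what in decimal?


C7 hex = 199 decimal

199


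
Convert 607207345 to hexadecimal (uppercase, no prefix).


607207345 = 24313FB1 hex

24313FB1


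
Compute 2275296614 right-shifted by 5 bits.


0b10000111100111100100010101100110 >> 5 = 0b100001111001111001000101011 = 71103019

71103019


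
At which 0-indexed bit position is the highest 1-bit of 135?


0b10000111. Highest set bit at position 7

7


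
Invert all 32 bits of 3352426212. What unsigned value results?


3352426212 ^ 4294967295 = 942541083

942541083


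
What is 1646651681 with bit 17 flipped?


1646651681 ^ (1 << 17) = 1646651681 ^ 131072 = 1646782753

1646782753


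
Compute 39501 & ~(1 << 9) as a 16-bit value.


39501 & ~(1 << 9) = 38989

38989


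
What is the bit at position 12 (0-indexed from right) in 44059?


0b1010110000011011, position 12 = 0

0


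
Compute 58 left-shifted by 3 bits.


0b111010 << 3 = 0b111010000 = 464

464


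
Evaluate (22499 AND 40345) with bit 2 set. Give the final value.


Step 1: 22499 & 40345 = 5505
Step 2: 5505 | (1 << 2) = 5505 | 4 = 5509

5509


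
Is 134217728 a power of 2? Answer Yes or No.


0b1000000000000000000000000000. Only one bit set => Yes

Yes


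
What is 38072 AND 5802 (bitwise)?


0b1001010010111000 & 0b1011010101010 = 0b1010010101000 = 5288

5288


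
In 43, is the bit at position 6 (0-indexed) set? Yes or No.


0b101011, bit 6 = 0. No

No


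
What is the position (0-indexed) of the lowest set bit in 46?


0b101110. Lowest set bit at position 1

1


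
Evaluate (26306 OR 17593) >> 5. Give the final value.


Step 1: 26306 | 17593 = 26363
Step 2: 26363 >> 5 = 823

823


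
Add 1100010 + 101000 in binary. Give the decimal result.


1100010 + 101000 = 10001010 = 138

138


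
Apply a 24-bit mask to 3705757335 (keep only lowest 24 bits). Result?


3705757335 & 16777215 = 14769815

14769815


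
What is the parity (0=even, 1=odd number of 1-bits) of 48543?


0b1011110110011111 has 12 ones => parity 0

0


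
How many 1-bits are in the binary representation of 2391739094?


0b10001110100011110000101011010110 has 16 set bits

16


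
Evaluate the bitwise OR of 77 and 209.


0b1001101 | 0b11010001 = 0b11011101 = 221

221


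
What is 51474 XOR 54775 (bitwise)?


0b1100100100010010 ^ 0b1101010111110111 = 0b1110011100101 = 7397

7397


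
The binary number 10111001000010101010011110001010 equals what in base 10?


10111001000010101010011110001010 in decimal = 3104483210

3104483210


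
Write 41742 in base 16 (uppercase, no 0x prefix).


41742 = A30E hex

A30E


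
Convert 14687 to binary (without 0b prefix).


14687 = 11100101011111 in binary

11100101011111


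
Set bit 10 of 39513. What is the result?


39513 | (1 << 10) = 39513 | 1024 = 40537

40537


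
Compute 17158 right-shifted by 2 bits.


0b100001100000110 >> 2 = 0b1000011000001 = 4289

4289


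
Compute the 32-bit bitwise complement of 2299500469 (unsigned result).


~0b10001001000011111001011110110101 = 0b1110110111100000110100001001010 = 1995466826 (32-bit unsigned)

1995466826


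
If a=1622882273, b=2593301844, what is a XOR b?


1622882273 ^ 2593301844 = 4197028533

4197028533


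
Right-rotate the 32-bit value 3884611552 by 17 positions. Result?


Rotate 0b11100111100010100111011111100000 right by 17 (32-bit) = 0b111011111100000111001111000101 = 1005614021

1005614021


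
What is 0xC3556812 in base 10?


C3556812 hex = 3277154322 decimal

3277154322


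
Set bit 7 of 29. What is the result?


29 | (1 << 7) = 29 | 128 = 157

157


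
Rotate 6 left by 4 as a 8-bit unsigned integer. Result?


Rotate 0b110 left by 4 (8-bit) = 0b1100000 = 96

96


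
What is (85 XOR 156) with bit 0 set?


Step 1: 85 ^ 156 = 201
Step 2: 201 | (1 << 0) = 201 | 1 = 201

201


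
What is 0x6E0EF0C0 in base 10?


6E0EF0C0 hex = 1846472896 decimal

1846472896


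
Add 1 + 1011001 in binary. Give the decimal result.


1 + 1011001 = 1011010 = 90

90


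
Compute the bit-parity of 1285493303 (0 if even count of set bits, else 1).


0b1001100100111110001001000110111 has 16 ones => parity 0

0


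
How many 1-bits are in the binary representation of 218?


0b11011010 has 5 set bits

5


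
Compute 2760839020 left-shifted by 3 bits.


0b10100100100011110000111101101100 << 3 = 0b10100100100011110000111101101100000 = 22086712160

22086712160


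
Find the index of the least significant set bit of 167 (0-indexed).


0b10100111. Lowest set bit at position 0

0


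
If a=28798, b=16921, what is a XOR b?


28798 ^ 16921 = 12903

12903


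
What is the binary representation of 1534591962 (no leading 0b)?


1534591962 = 1011011011110000000001111011010 in binary

1011011011110000000001111011010


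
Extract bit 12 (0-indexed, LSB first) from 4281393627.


0b11111111001100001110000111011011, position 12 = 0

0


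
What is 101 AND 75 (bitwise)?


0b1100101 & 0b1001011 = 0b1000001 = 65

65


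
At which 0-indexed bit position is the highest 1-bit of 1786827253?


0b1101010100000001101000111110101. Highest set bit at position 30

30


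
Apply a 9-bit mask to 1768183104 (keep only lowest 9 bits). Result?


1768183104 & 511 = 320

320


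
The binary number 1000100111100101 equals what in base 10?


1000100111100101 in decimal = 35301

35301


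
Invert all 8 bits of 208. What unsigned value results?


208 ^ 255 = 47

47


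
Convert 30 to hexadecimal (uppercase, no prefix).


30 = 1E hex

1E


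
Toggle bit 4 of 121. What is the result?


121 ^ (1 << 4) = 121 ^ 16 = 105

105


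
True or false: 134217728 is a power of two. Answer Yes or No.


0b1000000000000000000000000000. Only one bit set => Yes

Yes


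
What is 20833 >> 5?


0b101000101100001 >> 5 = 0b1010001011 = 651

651


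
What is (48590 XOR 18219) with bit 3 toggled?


Step 1: 48590 ^ 18219 = 64229
Step 2: 64229 ^ (1 << 3) = 64229 ^ 8 = 64237

64237


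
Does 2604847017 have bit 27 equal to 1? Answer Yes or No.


0b10011011010000101100111110101001, bit 27 = 1. Yes

Yes


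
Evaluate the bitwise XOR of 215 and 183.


0b11010111 ^ 0b10110111 = 0b1100000 = 96

96


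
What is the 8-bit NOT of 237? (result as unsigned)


~0b11101101 = 0b10010 = 18 (8-bit unsigned)

18


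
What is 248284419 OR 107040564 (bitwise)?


0b1110110011001000010100000011 | 0b110011000010100111100110100 = 0b1110111011011100111100110111 = 250466103

250466103


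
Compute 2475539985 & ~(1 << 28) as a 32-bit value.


2475539985 & ~(1 << 28) = 2207104529

2207104529


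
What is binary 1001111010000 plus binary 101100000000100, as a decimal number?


1001111010000 + 101100000000100 = 110101111010100 = 27604

27604


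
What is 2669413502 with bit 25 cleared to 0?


2669413502 & ~(1 << 25) = 2635859070

2635859070


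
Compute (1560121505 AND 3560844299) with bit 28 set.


Step 1: 1560121505 & 3560844299 = 1413218305
Step 2: 1413218305 | (1 << 28) = 1413218305 | 268435456 = 1413218305

1413218305


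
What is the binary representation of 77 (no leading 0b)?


77 = 1001101 in binary

1001101


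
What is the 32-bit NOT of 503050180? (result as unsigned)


~0b11101111110111110111111000100 = 0b11100010000001000001000000111011 = 3791917115 (32-bit unsigned)

3791917115


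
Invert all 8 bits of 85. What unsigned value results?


85 ^ 255 = 170

170


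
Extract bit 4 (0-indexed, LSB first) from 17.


0b10001, position 4 = 1

1


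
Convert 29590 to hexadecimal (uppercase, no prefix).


29590 = 7396 hex

7396


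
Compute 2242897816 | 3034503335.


0b10000101101011111110011110011000 | 0b10110100110111101101100010100111 = 0b10110101111111111111111110111111 = 3053453247

3053453247


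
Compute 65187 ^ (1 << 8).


65187 ^ (1 << 8) = 65187 ^ 256 = 65443

65443


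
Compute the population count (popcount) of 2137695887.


0b1111111011010101010011010001111 has 20 set bits

20


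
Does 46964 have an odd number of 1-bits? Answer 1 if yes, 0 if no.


0b1011011101110100 has 10 ones => parity 0

0


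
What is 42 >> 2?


0b101010 >> 2 = 0b1010 = 10

10


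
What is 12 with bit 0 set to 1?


12 | (1 << 0) = 12 | 1 = 13

13


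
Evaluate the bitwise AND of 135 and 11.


0b10000111 & 0b1011 = 0b11 = 3

3


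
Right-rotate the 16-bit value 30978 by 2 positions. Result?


Rotate 0b111100100000010 right by 2 (16-bit) = 0b1001111001000000 = 40512

40512


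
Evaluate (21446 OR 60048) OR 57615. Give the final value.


Step 1: 21446 | 60048 = 64470
Step 2: 64470 | 57615 = 64479

64479


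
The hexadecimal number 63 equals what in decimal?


63 hex = 99 decimal

99


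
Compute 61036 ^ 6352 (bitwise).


0b1110111001101100 ^ 0b1100011010000 = 0b1111011010111100 = 63164

63164


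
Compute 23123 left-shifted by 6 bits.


0b101101001010011 << 6 = 0b101101001010011000000 = 1479872

1479872


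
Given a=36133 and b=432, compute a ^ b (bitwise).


36133 ^ 432 = 35989

35989


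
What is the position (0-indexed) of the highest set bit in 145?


0b10010001. Highest set bit at position 7

7


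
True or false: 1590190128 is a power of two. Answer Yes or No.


0b1011110110010000110000000110000. Multiple bits set => No

No


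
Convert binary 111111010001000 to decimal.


111111010001000 in decimal = 32392

32392


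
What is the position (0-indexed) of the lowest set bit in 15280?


0b11101110110000. Lowest set bit at position 4

4


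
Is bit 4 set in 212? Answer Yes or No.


0b11010100, bit 4 = 1. Yes

Yes


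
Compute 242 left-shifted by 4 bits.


0b11110010 << 4 = 0b111100100000 = 3872

3872


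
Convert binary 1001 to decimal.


1001 in decimal = 9

9


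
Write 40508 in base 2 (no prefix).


40508 = 1001111000111100 in binary

1001111000111100


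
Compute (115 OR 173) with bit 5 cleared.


Step 1: 115 | 173 = 255
Step 2: 255 & ~(1 << 5) = 223

223


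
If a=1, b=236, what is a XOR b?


1 ^ 236 = 237

237


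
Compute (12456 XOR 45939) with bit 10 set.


Step 1: 12456 ^ 45939 = 33755
Step 2: 33755 | (1 << 10) = 33755 | 1024 = 34779

34779


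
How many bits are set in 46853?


0b1011011100000101 has 8 set bits

8


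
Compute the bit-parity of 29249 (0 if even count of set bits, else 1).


0b111001001000001 has 6 ones => parity 0

0


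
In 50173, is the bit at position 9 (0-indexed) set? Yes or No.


0b1100001111111101, bit 9 = 1. Yes

Yes


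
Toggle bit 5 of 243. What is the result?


243 ^ (1 << 5) = 243 ^ 32 = 211

211


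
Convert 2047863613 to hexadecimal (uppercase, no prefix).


2047863613 = 7A0FEB3D hex

7A0FEB3D


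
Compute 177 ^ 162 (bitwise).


0b10110001 ^ 0b10100010 = 0b10011 = 19

19


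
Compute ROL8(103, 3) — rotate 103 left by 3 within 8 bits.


Rotate 0b1100111 left by 3 (8-bit) = 0b111011 = 59

59


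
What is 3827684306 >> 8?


0b11100100001001011101001111010010 >> 8 = 0b111001000010010111010011 = 14951891

14951891


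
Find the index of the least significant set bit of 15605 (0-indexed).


0b11110011110101. Lowest set bit at position 0

0


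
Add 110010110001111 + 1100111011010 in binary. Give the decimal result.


110010110001111 + 1100111011010 = 111111101101001 = 32617

32617


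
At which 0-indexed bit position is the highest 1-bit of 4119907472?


0b11110101100100001100110010010000. Highest set bit at position 31

31


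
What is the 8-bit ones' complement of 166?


166 ^ 255 = 89

89


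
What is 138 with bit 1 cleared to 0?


138 & ~(1 << 1) = 136

136


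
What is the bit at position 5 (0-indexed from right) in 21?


0b10101, position 5 = 0

0


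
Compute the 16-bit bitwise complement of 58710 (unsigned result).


~0b1110010101010110 = 0b1101010101001 = 6825 (16-bit unsigned)

6825


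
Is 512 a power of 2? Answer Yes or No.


0b1000000000. Only one bit set => Yes

Yes


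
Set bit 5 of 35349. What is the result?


35349 | (1 << 5) = 35349 | 32 = 35381

35381


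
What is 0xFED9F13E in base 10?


FED9F13E hex = 4275695934 decimal

4275695934


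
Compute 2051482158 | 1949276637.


0b1111010010001110010001000101110 | 0b1110100001011111001100111011101 = 0b1111110011011111011101111111111 = 2121251839

2121251839


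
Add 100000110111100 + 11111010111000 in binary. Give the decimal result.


100000110111100 + 11111010111000 = 1000000001110100 = 32884

32884


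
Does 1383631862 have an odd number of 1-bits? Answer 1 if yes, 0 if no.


0b1010010011110001000101111110110 has 17 ones => parity 1

1


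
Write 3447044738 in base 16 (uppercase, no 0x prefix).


3447044738 = CD75BA82 hex

CD75BA82


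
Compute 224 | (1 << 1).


224 | (1 << 1) = 224 | 2 = 226

226


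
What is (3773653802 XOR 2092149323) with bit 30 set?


Step 1: 3773653802 ^ 2092149323 = 2623457633
Step 2: 2623457633 | (1 << 30) = 2623457633 | 1073741824 = 3697199457

3697199457


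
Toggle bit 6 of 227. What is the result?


227 ^ (1 << 6) = 227 ^ 64 = 163

163


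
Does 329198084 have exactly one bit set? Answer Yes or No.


0b10011100111110010101000000100. Multiple bits set => No

No


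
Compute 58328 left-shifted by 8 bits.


0b1110001111011000 << 8 = 0b111000111101100000000000 = 14931968

14931968


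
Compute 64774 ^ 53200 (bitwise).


0b1111110100000110 ^ 0b1100111111010000 = 0b11001011010110 = 13014

13014


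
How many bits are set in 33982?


0b1000010010111110 has 8 set bits

8


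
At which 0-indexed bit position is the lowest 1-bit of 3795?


0b111011010011. Lowest set bit at position 0

0


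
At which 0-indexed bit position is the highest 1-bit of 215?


0b11010111. Highest set bit at position 7

7


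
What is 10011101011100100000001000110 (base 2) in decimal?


10011101011100100000001000110 in decimal = 330186822

330186822


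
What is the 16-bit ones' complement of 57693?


57693 ^ 65535 = 7842

7842


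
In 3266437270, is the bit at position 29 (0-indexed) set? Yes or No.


0b11000010101100011110000010010110, bit 29 = 0. No

No


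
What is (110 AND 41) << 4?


Step 1: 110 & 41 = 40
Step 2: 40 << 4 = 640

640


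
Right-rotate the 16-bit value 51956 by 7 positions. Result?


Rotate 0b1100101011110100 right by 7 (16-bit) = 0b1110100110010101 = 59797

59797


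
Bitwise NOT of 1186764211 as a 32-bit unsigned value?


~0b1000110101111001001010110110011 = 0b10111001010000110110101001001100 = 3108203084 (32-bit unsigned)

3108203084


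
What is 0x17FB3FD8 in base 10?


17FB3FD8 hex = 402341848 decimal

402341848


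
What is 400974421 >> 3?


0b10111111001100110001001010101 >> 3 = 0b10111111001100110001001010 = 50121802

50121802


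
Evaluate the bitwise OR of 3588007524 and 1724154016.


0b11010101110111001010011001100100 | 0b1100110110001001000000010100000 = 0b11110111110111001010011011100100 = 4158432996

4158432996


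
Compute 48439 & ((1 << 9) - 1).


48439 & 511 = 311

311


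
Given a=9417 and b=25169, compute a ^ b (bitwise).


9417 ^ 25169 = 18072

18072


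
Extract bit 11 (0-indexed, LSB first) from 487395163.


0b11101000011010000111101011011, position 11 = 1

1


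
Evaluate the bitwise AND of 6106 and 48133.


0b1011111011010 & 0b1011110000000101 = 0b1010000000000 = 5120

5120


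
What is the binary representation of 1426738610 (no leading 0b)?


1426738610 = 1010101000010100100110110110010 in binary

1010101000010100100110110110010


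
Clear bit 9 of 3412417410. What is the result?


3412417410 & ~(1 << 9) = 3412416898

3412416898


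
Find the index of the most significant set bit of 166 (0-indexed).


0b10100110. Highest set bit at position 7

7


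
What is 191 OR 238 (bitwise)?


0b10111111 | 0b11101110 = 0b11111111 = 255

255


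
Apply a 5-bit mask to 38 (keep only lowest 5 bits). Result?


38 & 31 = 6

6


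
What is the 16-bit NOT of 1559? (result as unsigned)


~0b11000010111 = 0b1111100111101000 = 63976 (16-bit unsigned)

63976


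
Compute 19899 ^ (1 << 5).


19899 ^ (1 << 5) = 19899 ^ 32 = 19867

19867


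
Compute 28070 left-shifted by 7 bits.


0b110110110100110 << 7 = 0b1101101101001100000000 = 3592960

3592960


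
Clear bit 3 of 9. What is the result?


9 & ~(1 << 3) = 1

1


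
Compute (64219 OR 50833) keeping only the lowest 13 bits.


Step 1: 64219 | 50833 = 65243
Step 2: 65243 & 8191 = 7899

7899


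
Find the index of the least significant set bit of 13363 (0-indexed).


0b11010000110011. Lowest set bit at position 0

0


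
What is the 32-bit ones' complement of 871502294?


871502294 ^ 4294967295 = 3423465001

3423465001


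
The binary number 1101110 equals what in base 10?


1101110 in decimal = 110

110


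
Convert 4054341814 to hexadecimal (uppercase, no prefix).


4054341814 = F1A858B6 hex

F1A858B6


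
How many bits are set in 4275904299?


0b11111110110111010001111100101011 has 22 set bits

22


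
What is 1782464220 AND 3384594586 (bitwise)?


0b1101010001111100011111011011100 & 0b11001001101111001101000010011010 = 0b1001000001111000001000010011000 = 1211895960

1211895960


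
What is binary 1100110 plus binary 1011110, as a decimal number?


1100110 + 1011110 = 11000100 = 196

196


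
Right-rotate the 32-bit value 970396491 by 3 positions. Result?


Rotate 0b111001110101110001001101001011 right by 3 (32-bit) = 0b1100111001110101110001001101001 = 1731912297

1731912297


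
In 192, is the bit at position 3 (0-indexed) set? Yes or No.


0b11000000, bit 3 = 0. No

No


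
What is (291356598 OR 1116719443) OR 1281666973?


Step 1: 291356598 | 1116719443 = 1407188983
Step 2: 1407188983 | 1281666973 = 1610612735

1610612735


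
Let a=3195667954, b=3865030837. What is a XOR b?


3195667954 ^ 3865030837 = 1478866247

1478866247


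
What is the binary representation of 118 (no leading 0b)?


118 = 1110110 in binary

1110110


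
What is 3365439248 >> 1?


0b11001000100110001000011100010000 >> 1 = 0b1100100010011000100001110001000 = 1682719624

1682719624


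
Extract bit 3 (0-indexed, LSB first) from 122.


0b1111010, position 3 = 1

1


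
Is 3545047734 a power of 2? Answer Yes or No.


0b11010011010011010010001010110110. Multiple bits set => No

No


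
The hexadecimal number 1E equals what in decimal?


1E hex = 30 decimal

30


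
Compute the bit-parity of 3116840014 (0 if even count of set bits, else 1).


0b10111001110001110011010001001110 has 17 ones => parity 1

1
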